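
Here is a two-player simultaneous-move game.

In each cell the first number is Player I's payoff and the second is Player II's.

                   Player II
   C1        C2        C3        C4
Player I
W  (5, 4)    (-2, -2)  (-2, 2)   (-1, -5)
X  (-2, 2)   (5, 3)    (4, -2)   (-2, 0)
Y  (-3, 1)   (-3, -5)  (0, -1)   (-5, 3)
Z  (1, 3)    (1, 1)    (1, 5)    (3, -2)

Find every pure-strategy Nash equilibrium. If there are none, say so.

Pure-strategy Nash equilibria: (W, C1), (X, C2)

Player I against C1: payoffs 5, -2, -3, 1 → best response W.
Player I against C2: payoffs -2, 5, -3, 1 → best response X.
Player I against C3: payoffs -2, 4, 0, 1 → best response X.
Player I against C4: payoffs -1, -2, -5, 3 → best response Z.
Player II against W: payoffs 4, -2, 2, -5 → best response C1.
Player II against X: payoffs 2, 3, -2, 0 → best response C2.
Player II against Y: payoffs 1, -5, -1, 3 → best response C4.
Player II against Z: payoffs 3, 1, 5, -2 → best response C3.
Mutual best responses: (W, C1); (X, C2).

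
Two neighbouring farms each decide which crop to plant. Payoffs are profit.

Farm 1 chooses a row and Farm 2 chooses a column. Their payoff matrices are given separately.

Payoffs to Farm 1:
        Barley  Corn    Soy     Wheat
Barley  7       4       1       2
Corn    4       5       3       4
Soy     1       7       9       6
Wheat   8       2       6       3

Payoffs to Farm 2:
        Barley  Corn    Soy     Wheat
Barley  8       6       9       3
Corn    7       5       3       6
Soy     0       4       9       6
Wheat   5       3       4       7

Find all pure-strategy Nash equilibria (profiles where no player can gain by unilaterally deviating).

Check each profile: it is a Nash equilibrium iff no player can strictly gain by switching unilaterally.
(Barley, Barley): Farm 1 can switch to Wheat (7 → 8). Not NE.
(Barley, Corn): Farm 1 can switch to Corn (4 → 5). Not NE.
(Barley, Soy): Farm 1 can switch to Corn (1 → 3). Not NE.
(Barley, Wheat): Farm 1 can switch to Corn (2 → 4). Not NE.
(Corn, Barley): Farm 1 can switch to Barley (4 → 7). Not NE.
(Corn, Corn): Farm 1 can switch to Soy (5 → 7). Not NE.
(Soy, Soy): Farm 1 gets 9, best alternative 6; Farm 2 gets 9, best alternative 6. No profitable deviation — NE.
(The remaining 9 profiles each have a profitable deviation by the same check.)

Pure NE: (Soy, Soy)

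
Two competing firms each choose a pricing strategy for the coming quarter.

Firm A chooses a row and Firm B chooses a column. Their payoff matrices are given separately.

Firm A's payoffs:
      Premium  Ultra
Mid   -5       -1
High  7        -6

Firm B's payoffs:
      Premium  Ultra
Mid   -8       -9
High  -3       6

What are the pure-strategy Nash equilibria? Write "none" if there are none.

Firm A against Premium: payoffs -5, 7 → best response High.
Firm A against Ultra: payoffs -1, -6 → best response Mid.
Firm B against Mid: payoffs -8, -9 → best response Premium.
Firm B against High: payoffs -3, 6 → best response Ultra.
No profile is a mutual best response for all players.

There is no pure-strategy Nash equilibrium.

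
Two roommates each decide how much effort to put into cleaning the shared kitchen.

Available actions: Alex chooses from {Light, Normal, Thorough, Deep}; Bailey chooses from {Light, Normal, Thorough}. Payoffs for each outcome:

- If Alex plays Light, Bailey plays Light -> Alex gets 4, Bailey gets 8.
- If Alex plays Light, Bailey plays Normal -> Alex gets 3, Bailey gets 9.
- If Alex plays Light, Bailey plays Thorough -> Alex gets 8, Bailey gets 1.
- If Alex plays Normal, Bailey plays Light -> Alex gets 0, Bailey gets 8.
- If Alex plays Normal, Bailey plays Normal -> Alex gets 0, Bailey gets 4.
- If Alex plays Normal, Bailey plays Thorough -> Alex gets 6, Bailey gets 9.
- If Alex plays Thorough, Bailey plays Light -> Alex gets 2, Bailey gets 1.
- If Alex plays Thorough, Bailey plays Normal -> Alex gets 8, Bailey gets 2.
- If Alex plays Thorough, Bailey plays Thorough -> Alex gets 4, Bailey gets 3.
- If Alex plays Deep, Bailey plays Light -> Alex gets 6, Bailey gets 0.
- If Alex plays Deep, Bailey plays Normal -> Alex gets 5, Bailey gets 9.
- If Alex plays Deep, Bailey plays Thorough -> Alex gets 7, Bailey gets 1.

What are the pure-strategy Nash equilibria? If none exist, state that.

There is no pure-strategy Nash equilibrium.

Alex against Light: payoffs 4, 0, 2, 6 → best response Deep.
Alex against Normal: payoffs 3, 0, 8, 5 → best response Thorough.
Alex against Thorough: payoffs 8, 6, 4, 7 → best response Light.
Bailey against Light: payoffs 8, 9, 1 → best response Normal.
Bailey against Normal: payoffs 8, 4, 9 → best response Thorough.
Bailey against Thorough: payoffs 1, 2, 3 → best response Thorough.
Bailey against Deep: payoffs 0, 9, 1 → best response Normal.
No profile is a mutual best response for all players.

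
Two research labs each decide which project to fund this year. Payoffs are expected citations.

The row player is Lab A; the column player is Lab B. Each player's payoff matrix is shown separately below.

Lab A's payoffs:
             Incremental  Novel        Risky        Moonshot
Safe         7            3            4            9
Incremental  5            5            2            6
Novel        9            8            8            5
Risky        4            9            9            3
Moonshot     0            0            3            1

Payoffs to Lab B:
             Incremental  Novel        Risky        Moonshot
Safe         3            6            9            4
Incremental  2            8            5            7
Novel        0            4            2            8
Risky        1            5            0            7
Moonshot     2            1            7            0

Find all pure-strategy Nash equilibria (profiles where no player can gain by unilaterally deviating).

Mark each player's best response to every combination of opponents' strategies; a profile where every player is best-responding is a pure Nash equilibrium.
Lab A against Incremental: payoffs 7, 5, 9, 4, 0 → best response Novel.
Lab A against Novel: payoffs 3, 5, 8, 9, 0 → best response Risky.
Lab A against Risky: payoffs 4, 2, 8, 9, 3 → best response Risky.
Lab A against Moonshot: payoffs 9, 6, 5, 3, 1 → best response Safe.
Lab B against Safe: payoffs 3, 6, 9, 4 → best response Risky.
Lab B against Incremental: payoffs 2, 8, 5, 7 → best response Novel.
Lab B against Novel: payoffs 0, 4, 2, 8 → best response Moonshot.
Lab B against Risky: payoffs 1, 5, 0, 7 → best response Moonshot.
Lab B against Moonshot: payoffs 2, 1, 7, 0 → best response Risky.
No profile is a mutual best response for all players.

No pure-strategy Nash equilibrium.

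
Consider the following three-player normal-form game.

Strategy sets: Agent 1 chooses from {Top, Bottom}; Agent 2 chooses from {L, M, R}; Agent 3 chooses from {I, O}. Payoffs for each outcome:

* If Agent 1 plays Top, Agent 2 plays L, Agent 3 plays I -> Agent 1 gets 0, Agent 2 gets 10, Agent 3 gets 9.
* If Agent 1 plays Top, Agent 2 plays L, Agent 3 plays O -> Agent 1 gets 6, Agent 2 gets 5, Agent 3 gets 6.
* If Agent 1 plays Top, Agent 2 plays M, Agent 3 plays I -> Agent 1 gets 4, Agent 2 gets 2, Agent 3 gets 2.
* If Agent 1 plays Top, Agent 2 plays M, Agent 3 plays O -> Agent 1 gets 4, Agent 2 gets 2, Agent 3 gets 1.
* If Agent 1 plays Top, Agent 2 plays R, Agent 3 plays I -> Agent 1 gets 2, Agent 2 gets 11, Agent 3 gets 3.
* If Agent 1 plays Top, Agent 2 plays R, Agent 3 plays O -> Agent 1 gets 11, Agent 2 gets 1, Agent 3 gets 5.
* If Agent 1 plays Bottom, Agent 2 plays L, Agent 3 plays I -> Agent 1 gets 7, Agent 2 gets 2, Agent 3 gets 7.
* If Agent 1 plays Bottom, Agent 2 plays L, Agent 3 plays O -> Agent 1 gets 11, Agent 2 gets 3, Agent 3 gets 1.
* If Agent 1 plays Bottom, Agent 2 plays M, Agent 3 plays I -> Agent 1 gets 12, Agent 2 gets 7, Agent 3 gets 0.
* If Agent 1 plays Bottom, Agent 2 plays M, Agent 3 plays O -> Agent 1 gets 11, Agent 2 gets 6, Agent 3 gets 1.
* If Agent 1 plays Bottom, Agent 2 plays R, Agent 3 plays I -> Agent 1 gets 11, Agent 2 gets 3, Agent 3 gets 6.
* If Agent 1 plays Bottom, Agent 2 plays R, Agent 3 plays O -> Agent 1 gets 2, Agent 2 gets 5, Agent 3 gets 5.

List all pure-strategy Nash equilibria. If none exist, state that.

(Bottom, M, O)

(Top, L, I): Agent 1 can switch to Bottom (0 → 7). Not NE.
(Top, L, O): Agent 1 can switch to Bottom (6 → 11). Not NE.
(Top, M, I): Agent 1 can switch to Bottom (4 → 12). Not NE.
(Top, M, O): Agent 1 can switch to Bottom (4 → 11). Not NE.
(Top, R, I): Agent 1 can switch to Bottom (2 → 11). Not NE.
(Top, R, O): Agent 2 can switch to L (1 → 5). Not NE.
(Bottom, L, I): Agent 2 can switch to M (2 → 7). Not NE.
(Bottom, L, O): Agent 2 can switch to M (3 → 6). Not NE.
(Bottom, M, I): Agent 3 can switch to O (0 → 1). Not NE.
(Bottom, M, O): Agent 1 gets 11, best alternative 4; Agent 2 gets 6, best alternative 5; Agent 3 gets 1, best alternative 0. No profitable deviation — NE.
(Bottom, R, I): Agent 2 can switch to M (3 → 7). Not NE.
(The remaining 1 profile has a profitable deviation by the same check.)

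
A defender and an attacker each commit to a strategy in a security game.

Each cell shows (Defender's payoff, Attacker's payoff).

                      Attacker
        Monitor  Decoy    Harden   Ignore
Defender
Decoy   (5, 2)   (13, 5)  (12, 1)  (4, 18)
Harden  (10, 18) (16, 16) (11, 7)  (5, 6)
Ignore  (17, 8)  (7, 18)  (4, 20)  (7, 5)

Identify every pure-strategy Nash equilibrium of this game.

none

(Decoy, Monitor): Defender can switch to Harden (5 → 10). Not NE.
(Decoy, Decoy): Defender can switch to Harden (13 → 16). Not NE.
(Decoy, Harden): Attacker can switch to Monitor (1 → 2). Not NE.
(Decoy, Ignore): Defender can switch to Harden (4 → 5). Not NE.
(Harden, Monitor): Defender can switch to Ignore (10 → 17). Not NE.
(Harden, Decoy): Attacker can switch to Monitor (16 → 18). Not NE.
(Harden, Harden): Defender can switch to Decoy (11 → 12). Not NE.
(Harden, Ignore): Defender can switch to Ignore (5 → 7). Not NE.
(Ignore, Monitor): Attacker can switch to Decoy (8 → 18). Not NE.
(Ignore, Decoy): Defender can switch to Decoy (7 → 13). Not NE.
(Ignore, Harden): Defender can switch to Decoy (4 → 12). Not NE.
(Ignore, Ignore): Attacker can switch to Monitor (5 → 8). Not NE.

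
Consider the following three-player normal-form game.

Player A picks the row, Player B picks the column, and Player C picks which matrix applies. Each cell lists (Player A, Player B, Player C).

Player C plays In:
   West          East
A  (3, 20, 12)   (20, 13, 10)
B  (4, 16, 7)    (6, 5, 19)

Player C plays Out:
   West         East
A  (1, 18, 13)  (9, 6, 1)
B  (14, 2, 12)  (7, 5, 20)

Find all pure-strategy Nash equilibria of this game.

Player A against (West, In): payoffs 3, 4 → best response B.
Player A against (West, Out): payoffs 1, 14 → best response B.
Player A against (East, In): payoffs 20, 6 → best response A.
Player A against (East, Out): payoffs 9, 7 → best response A.
Player B against (A, In): payoffs 20, 13 → best response West.
Player B against (A, Out): payoffs 18, 6 → best response West.
Player B against (B, In): payoffs 16, 5 → best response West.
Player B against (B, Out): payoffs 2, 5 → best response East.
Player C against (A, West): payoffs 12, 13 → best response Out.
Player C against (A, East): payoffs 10, 1 → best response In.
Player C against (B, West): payoffs 7, 12 → best response Out.
Player C against (B, East): payoffs 19, 20 → best response Out.
No profile is a mutual best response for all players.

There is no pure-strategy Nash equilibrium.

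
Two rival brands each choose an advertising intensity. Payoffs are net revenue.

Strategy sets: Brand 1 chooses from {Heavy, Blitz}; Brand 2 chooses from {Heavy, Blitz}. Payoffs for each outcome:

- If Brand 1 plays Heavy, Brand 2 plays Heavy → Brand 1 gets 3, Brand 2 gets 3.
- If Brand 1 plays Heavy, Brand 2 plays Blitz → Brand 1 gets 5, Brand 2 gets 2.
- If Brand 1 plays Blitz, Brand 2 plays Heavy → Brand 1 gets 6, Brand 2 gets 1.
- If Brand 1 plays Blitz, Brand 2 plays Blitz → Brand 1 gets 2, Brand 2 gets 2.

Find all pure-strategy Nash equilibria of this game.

This game has no pure Nash equilibrium.

For each strategy profile, look for a profitable unilateral deviation.
(Heavy, Heavy): Brand 1 can switch to Blitz (3 → 6). Not NE.
(Heavy, Blitz): Brand 2 can switch to Heavy (2 → 3). Not NE.
(Blitz, Heavy): Brand 2 can switch to Blitz (1 → 2). Not NE.
(Blitz, Blitz): Brand 1 can switch to Heavy (2 → 5). Not NE.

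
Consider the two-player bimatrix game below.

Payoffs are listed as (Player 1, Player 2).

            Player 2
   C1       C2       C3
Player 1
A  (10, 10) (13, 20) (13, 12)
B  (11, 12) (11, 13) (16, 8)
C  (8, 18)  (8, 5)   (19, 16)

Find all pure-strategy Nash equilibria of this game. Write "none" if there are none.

The unique pure-strategy Nash equilibrium is (A, C2).

Player 1 against C1: payoffs 10, 11, 8 → best response B.
Player 1 against C2: payoffs 13, 11, 8 → best response A.
Player 1 against C3: payoffs 13, 16, 19 → best response C.
Player 2 against A: payoffs 10, 20, 12 → best response C2.
Player 2 against B: payoffs 12, 13, 8 → best response C2.
Player 2 against C: payoffs 18, 5, 16 → best response C1.
Mutual best responses: (A, C2).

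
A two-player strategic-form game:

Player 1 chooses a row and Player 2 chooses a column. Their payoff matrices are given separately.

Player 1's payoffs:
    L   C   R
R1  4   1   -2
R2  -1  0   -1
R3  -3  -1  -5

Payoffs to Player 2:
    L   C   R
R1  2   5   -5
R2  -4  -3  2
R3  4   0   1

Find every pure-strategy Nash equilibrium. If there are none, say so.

(R1, L): Player 2 can switch to C (2 → 5). Not NE.
(R1, C): Player 1 gets 1, best alternative 0; Player 2 gets 5, best alternative 2. No profitable deviation — NE.
(R1, R): Player 1 can switch to R2 (-2 → -1). Not NE.
(R2, L): Player 1 can switch to R1 (-1 → 4). Not NE.
(R2, C): Player 1 can switch to R1 (0 → 1). Not NE.
(R2, R): Player 1 gets -1, best alternative -2; Player 2 gets 2, best alternative -3. No profitable deviation — NE.
(R3, L): Player 1 can switch to R1 (-3 → 4). Not NE.
(R3, C): Player 1 can switch to R1 (-1 → 1). Not NE.
(R3, R): Player 1 can switch to R1 (-5 → -2). Not NE.

The pure Nash equilibria are (R1, C), (R2, R).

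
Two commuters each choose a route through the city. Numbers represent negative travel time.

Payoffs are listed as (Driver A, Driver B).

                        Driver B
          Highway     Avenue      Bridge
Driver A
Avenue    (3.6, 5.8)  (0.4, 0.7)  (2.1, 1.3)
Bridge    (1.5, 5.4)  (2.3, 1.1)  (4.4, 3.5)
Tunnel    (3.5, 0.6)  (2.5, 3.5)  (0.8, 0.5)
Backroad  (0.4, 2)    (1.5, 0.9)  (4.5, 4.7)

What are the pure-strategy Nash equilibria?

(Avenue, Highway); (Tunnel, Avenue); (Backroad, Bridge)

Driver A against Highway: payoffs 3.6, 1.5, 3.5, 0.4 → best response Avenue.
Driver A against Avenue: payoffs 0.4, 2.3, 2.5, 1.5 → best response Tunnel.
Driver A against Bridge: payoffs 2.1, 4.4, 0.8, 4.5 → best response Backroad.
Driver B against Avenue: payoffs 5.8, 0.7, 1.3 → best response Highway.
Driver B against Bridge: payoffs 5.4, 1.1, 3.5 → best response Highway.
Driver B against Tunnel: payoffs 0.6, 3.5, 0.5 → best response Avenue.
Driver B against Backroad: payoffs 2, 0.9, 4.7 → best response Bridge.
Mutual best responses: (Avenue, Highway); (Tunnel, Avenue); (Backroad, Bridge).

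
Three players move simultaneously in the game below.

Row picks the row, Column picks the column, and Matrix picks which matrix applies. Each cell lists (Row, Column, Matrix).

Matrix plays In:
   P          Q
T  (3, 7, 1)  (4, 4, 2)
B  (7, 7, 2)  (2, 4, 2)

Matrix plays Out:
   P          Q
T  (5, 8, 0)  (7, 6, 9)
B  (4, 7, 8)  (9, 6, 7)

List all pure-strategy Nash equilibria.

For each strategy profile, look for a profitable unilateral deviation.
(T, P, In): Row can switch to B (3 → 7). Not NE.
(T, P, Out): Matrix can switch to In (0 → 1). Not NE.
(T, Q, In): Column can switch to P (4 → 7). Not NE.
(T, Q, Out): Row can switch to B (7 → 9). Not NE.
(B, P, In): Matrix can switch to Out (2 → 8). Not NE.
(B, P, Out): Row can switch to T (4 → 5). Not NE.
(The remaining 2 profiles each have a profitable deviation by the same check.)

none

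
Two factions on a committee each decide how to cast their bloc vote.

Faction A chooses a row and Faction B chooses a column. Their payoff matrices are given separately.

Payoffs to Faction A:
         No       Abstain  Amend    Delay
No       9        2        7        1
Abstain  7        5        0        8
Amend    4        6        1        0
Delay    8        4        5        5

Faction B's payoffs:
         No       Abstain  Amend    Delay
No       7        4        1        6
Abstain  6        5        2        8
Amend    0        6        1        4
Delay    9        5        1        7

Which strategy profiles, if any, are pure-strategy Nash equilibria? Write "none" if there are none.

(No, No) and (Abstain, Delay) and (Amend, Abstain)

Mark each player's best response to every combination of opponents' strategies; a profile where every player is best-responding is a pure Nash equilibrium.
Faction A against No: payoffs 9, 7, 4, 8 → best response No.
Faction A against Abstain: payoffs 2, 5, 6, 4 → best response Amend.
Faction A against Amend: payoffs 7, 0, 1, 5 → best response No.
Faction A against Delay: payoffs 1, 8, 0, 5 → best response Abstain.
Faction B against No: payoffs 7, 4, 1, 6 → best response No.
Faction B against Abstain: payoffs 6, 5, 2, 8 → best response Delay.
Faction B against Amend: payoffs 0, 6, 1, 4 → best response Abstain.
Faction B against Delay: payoffs 9, 5, 1, 7 → best response No.
Mutual best responses: (No, No); (Abstain, Delay); (Amend, Abstain).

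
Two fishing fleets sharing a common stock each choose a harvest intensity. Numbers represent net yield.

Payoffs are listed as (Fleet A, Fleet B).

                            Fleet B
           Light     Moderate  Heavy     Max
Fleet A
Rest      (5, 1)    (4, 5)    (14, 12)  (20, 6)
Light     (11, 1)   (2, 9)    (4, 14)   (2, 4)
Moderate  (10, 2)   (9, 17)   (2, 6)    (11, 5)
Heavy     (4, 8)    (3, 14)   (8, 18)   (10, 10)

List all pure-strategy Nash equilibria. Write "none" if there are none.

Pure-strategy Nash equilibria: (Rest, Heavy); (Moderate, Moderate)

Fleet A against Light: payoffs 5, 11, 10, 4 → best response Light.
Fleet A against Moderate: payoffs 4, 2, 9, 3 → best response Moderate.
Fleet A against Heavy: payoffs 14, 4, 2, 8 → best response Rest.
Fleet A against Max: payoffs 20, 2, 11, 10 → best response Rest.
Fleet B against Rest: payoffs 1, 5, 12, 6 → best response Heavy.
Fleet B against Light: payoffs 1, 9, 14, 4 → best response Heavy.
Fleet B against Moderate: payoffs 2, 17, 6, 5 → best response Moderate.
Fleet B against Heavy: payoffs 8, 14, 18, 10 → best response Heavy.
Mutual best responses: (Rest, Heavy); (Moderate, Moderate).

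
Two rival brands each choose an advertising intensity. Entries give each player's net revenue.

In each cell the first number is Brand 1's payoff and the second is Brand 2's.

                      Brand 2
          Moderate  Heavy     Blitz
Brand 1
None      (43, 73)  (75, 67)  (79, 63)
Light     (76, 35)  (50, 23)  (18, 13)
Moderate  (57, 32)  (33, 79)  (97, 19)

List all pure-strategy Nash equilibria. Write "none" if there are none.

Brand 1 against Moderate: payoffs 43, 76, 57 → best response Light.
Brand 1 against Heavy: payoffs 75, 50, 33 → best response None.
Brand 1 against Blitz: payoffs 79, 18, 97 → best response Moderate.
Brand 2 against None: payoffs 73, 67, 63 → best response Moderate.
Brand 2 against Light: payoffs 35, 23, 13 → best response Moderate.
Brand 2 against Moderate: payoffs 32, 79, 19 → best response Heavy.
Mutual best responses: (Light, Moderate).

The unique pure-strategy Nash equilibrium is (Light, Moderate).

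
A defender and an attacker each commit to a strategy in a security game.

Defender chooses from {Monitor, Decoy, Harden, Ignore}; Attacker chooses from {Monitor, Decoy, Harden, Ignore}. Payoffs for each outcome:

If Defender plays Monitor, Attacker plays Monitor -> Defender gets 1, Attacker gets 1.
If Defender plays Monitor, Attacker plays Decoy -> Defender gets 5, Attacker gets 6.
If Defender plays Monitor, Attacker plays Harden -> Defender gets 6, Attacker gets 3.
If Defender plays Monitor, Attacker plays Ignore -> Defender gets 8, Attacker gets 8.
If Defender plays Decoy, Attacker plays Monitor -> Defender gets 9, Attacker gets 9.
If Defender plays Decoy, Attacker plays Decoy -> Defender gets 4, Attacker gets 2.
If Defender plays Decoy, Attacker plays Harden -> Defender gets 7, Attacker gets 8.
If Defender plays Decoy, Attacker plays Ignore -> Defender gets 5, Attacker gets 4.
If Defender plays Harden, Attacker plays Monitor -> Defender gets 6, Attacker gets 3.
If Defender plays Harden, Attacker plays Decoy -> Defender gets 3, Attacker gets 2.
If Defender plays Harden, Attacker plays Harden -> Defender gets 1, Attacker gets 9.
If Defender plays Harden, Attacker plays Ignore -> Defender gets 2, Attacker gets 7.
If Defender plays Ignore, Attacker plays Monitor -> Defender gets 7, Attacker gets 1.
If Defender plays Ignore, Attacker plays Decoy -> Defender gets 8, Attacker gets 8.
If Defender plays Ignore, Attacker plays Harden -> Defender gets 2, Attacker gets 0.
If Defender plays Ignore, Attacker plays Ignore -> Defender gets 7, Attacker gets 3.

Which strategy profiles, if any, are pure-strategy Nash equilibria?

The pure Nash equilibria are (Monitor, Ignore) and (Decoy, Monitor) and (Ignore, Decoy).

For each player, find the best response to each opponent profile; mutual best responses are the pure NE.
Defender against Monitor: payoffs 1, 9, 6, 7 → best response Decoy.
Defender against Decoy: payoffs 5, 4, 3, 8 → best response Ignore.
Defender against Harden: payoffs 6, 7, 1, 2 → best response Decoy.
Defender against Ignore: payoffs 8, 5, 2, 7 → best response Monitor.
Attacker against Monitor: payoffs 1, 6, 3, 8 → best response Ignore.
Attacker against Decoy: payoffs 9, 2, 8, 4 → best response Monitor.
Attacker against Harden: payoffs 3, 2, 9, 7 → best response Harden.
Attacker against Ignore: payoffs 1, 8, 0, 3 → best response Decoy.
Mutual best responses: (Monitor, Ignore); (Decoy, Monitor); (Ignore, Decoy).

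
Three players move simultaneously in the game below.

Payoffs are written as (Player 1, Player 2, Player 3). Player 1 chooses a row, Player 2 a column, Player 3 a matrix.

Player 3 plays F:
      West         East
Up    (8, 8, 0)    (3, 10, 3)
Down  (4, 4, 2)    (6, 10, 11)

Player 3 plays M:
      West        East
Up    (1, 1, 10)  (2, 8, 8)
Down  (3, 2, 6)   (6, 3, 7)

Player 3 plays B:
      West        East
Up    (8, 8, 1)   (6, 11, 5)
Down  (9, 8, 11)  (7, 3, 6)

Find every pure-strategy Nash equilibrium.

(Down, West, B), (Down, East, F)

(Up, West, F): Player 2 can switch to East (8 → 10). Not NE.
(Up, West, M): Player 1 can switch to Down (1 → 3). Not NE.
(Up, West, B): Player 1 can switch to Down (8 → 9). Not NE.
(Up, East, F): Player 1 can switch to Down (3 → 6). Not NE.
(Up, East, M): Player 1 can switch to Down (2 → 6). Not NE.
(Up, East, B): Player 1 can switch to Down (6 → 7). Not NE.
(Down, West, F): Player 1 can switch to Up (4 → 8). Not NE.
(Down, West, M): Player 2 can switch to East (2 → 3). Not NE.
(Down, West, B): Player 1 gets 9, best alternative 8; Player 2 gets 8, best alternative 3; Player 3 gets 11, best alternative 6. No profitable deviation — NE.
(Down, East, F): Player 1 gets 6, best alternative 3; Player 2 gets 10, best alternative 4; Player 3 gets 11, best alternative 7. No profitable deviation — NE.
(The remaining 2 profiles each have a profitable deviation by the same check.)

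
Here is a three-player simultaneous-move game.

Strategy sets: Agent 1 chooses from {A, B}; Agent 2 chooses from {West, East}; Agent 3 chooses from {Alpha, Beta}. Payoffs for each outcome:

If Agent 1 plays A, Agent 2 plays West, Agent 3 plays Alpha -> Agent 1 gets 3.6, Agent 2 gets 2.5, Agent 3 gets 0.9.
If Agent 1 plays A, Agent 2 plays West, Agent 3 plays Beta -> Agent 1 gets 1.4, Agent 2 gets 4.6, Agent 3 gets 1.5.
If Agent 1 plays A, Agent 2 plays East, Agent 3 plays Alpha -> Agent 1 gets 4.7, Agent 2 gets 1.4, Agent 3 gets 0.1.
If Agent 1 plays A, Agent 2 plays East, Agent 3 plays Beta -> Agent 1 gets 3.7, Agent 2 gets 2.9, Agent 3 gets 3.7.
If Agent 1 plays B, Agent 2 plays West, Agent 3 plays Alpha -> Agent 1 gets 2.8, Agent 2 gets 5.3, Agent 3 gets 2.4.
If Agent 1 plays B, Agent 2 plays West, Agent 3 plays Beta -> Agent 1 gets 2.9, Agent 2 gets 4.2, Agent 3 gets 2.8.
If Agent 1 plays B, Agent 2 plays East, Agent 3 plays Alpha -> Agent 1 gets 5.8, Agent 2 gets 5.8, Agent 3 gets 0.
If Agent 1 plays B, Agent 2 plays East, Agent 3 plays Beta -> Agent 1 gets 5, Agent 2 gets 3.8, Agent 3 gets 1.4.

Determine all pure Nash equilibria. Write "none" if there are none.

(B, West, Beta)

Agent 1 against (West, Alpha): payoffs 3.6, 2.8 → best response A.
Agent 1 against (West, Beta): payoffs 1.4, 2.9 → best response B.
Agent 1 against (East, Alpha): payoffs 4.7, 5.8 → best response B.
Agent 1 against (East, Beta): payoffs 3.7, 5 → best response B.
Agent 2 against (A, Alpha): payoffs 2.5, 1.4 → best response West.
Agent 2 against (A, Beta): payoffs 4.6, 2.9 → best response West.
Agent 2 against (B, Alpha): payoffs 5.3, 5.8 → best response East.
Agent 2 against (B, Beta): payoffs 4.2, 3.8 → best response West.
Agent 3 against (A, West): payoffs 0.9, 1.5 → best response Beta.
Agent 3 against (A, East): payoffs 0.1, 3.7 → best response Beta.
Agent 3 against (B, West): payoffs 2.4, 2.8 → best response Beta.
Agent 3 against (B, East): payoffs 0, 1.4 → best response Beta.
Mutual best responses: (B, West, Beta).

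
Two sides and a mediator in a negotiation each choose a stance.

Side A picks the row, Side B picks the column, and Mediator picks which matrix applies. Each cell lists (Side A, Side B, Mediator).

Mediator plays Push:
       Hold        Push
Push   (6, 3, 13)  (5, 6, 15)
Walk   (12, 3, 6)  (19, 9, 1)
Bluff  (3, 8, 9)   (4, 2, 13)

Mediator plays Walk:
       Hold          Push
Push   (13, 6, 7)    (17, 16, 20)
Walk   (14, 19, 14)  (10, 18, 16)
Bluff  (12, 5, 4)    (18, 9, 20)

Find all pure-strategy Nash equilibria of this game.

(Push, Hold, Push): Side A can switch to Walk (6 → 12). Not NE.
(Push, Hold, Walk): Side A can switch to Walk (13 → 14). Not NE.
(Push, Push, Push): Side A can switch to Walk (5 → 19). Not NE.
(Push, Push, Walk): Side A can switch to Bluff (17 → 18). Not NE.
(Walk, Hold, Push): Side B can switch to Push (3 → 9). Not NE.
(Walk, Hold, Walk): Side A gets 14, best alternative 13; Side B gets 19, best alternative 18; Mediator gets 14, best alternative 6. No profitable deviation — NE.
(Walk, Push, Push): Mediator can switch to Walk (1 → 16). Not NE.
(Bluff, Push, Walk): Side A gets 18, best alternative 17; Side B gets 9, best alternative 5; Mediator gets 20, best alternative 13. No profitable deviation — NE.
(The remaining 4 profiles each have a profitable deviation by the same check.)

(Walk, Hold, Walk), (Bluff, Push, Walk)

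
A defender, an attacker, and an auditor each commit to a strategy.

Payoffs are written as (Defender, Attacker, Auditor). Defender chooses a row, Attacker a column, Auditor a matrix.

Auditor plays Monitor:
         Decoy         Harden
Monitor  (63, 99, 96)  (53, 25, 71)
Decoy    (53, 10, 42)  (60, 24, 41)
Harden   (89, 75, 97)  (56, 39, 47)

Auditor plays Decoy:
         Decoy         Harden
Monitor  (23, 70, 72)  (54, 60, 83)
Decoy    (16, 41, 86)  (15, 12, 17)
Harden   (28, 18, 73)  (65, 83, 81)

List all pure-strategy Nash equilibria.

The pure Nash equilibria are (Decoy, Harden, Monitor), (Harden, Decoy, Monitor), (Harden, Harden, Decoy).

Mark each player's best response to every combination of opponents' strategies; a profile where every player is best-responding is a pure Nash equilibrium.
Defender against (Decoy, Monitor): payoffs 63, 53, 89 → best response Harden.
Defender against (Decoy, Decoy): payoffs 23, 16, 28 → best response Harden.
Defender against (Harden, Monitor): payoffs 53, 60, 56 → best response Decoy.
Defender against (Harden, Decoy): payoffs 54, 15, 65 → best response Harden.
Attacker against (Monitor, Monitor): payoffs 99, 25 → best response Decoy.
Attacker against (Monitor, Decoy): payoffs 70, 60 → best response Decoy.
Attacker against (Decoy, Monitor): payoffs 10, 24 → best response Harden.
Attacker against (Decoy, Decoy): payoffs 41, 12 → best response Decoy.
Attacker against (Harden, Monitor): payoffs 75, 39 → best response Decoy.
Attacker against (Harden, Decoy): payoffs 18, 83 → best response Harden.
Auditor against (Monitor, Decoy): payoffs 96, 72 → best response Monitor.
Auditor against (Monitor, Harden): payoffs 71, 83 → best response Decoy.
Auditor against (Decoy, Decoy): payoffs 42, 86 → best response Decoy.
Auditor against (Decoy, Harden): payoffs 41, 17 → best response Monitor.
Auditor against (Harden, Decoy): payoffs 97, 73 → best response Monitor.
Auditor against (Harden, Harden): payoffs 47, 81 → best response Decoy.
Mutual best responses: (Decoy, Harden, Monitor); (Harden, Decoy, Monitor); (Harden, Harden, Decoy).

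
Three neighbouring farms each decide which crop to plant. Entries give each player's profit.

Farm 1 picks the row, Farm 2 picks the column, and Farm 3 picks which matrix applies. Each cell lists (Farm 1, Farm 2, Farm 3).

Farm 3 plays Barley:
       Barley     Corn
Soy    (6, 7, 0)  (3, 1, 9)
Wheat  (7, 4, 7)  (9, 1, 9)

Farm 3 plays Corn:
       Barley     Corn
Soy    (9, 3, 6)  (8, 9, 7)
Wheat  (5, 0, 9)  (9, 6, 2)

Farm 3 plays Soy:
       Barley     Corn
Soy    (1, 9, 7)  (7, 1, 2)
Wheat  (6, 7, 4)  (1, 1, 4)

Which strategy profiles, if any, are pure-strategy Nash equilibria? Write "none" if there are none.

(Soy, Barley, Barley): Farm 1 can switch to Wheat (6 → 7). Not NE.
(Soy, Barley, Corn): Farm 2 can switch to Corn (3 → 9). Not NE.
(Soy, Barley, Soy): Farm 1 can switch to Wheat (1 → 6). Not NE.
(Soy, Corn, Barley): Farm 1 can switch to Wheat (3 → 9). Not NE.
(Soy, Corn, Corn): Farm 1 can switch to Wheat (8 → 9). Not NE.
(Soy, Corn, Soy): Farm 2 can switch to Barley (1 → 9). Not NE.
(Wheat, Barley, Barley): Farm 3 can switch to Corn (7 → 9). Not NE.
(Wheat, Barley, Corn): Farm 1 can switch to Soy (5 → 9). Not NE.
(The remaining 4 profiles each have a profitable deviation by the same check.)

No pure-strategy Nash equilibrium.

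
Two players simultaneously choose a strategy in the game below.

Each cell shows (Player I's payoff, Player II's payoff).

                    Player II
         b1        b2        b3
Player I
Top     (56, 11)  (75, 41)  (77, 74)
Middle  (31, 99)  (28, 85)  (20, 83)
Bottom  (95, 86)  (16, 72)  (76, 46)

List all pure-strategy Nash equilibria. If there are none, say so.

The pure Nash equilibria are (Top, b3); (Bottom, b1).

Player I against b1: payoffs 56, 31, 95 → best response Bottom.
Player I against b2: payoffs 75, 28, 16 → best response Top.
Player I against b3: payoffs 77, 20, 76 → best response Top.
Player II against Top: payoffs 11, 41, 74 → best response b3.
Player II against Middle: payoffs 99, 85, 83 → best response b1.
Player II against Bottom: payoffs 86, 72, 46 → best response b1.
Mutual best responses: (Top, b3); (Bottom, b1).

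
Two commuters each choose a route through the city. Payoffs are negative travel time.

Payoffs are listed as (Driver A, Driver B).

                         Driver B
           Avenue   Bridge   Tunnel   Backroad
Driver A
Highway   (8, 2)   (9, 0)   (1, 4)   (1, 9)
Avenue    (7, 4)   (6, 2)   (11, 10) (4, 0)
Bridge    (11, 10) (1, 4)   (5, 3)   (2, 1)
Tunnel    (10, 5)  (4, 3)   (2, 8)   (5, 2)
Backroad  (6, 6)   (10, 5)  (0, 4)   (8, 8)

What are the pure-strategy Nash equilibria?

Pure-strategy Nash equilibria: (Avenue, Tunnel), (Bridge, Avenue), (Backroad, Backroad)

(Highway, Avenue): Driver A can switch to Bridge (8 → 11). Not NE.
(Highway, Bridge): Driver A can switch to Backroad (9 → 10). Not NE.
(Highway, Tunnel): Driver A can switch to Avenue (1 → 11). Not NE.
(Highway, Backroad): Driver A can switch to Avenue (1 → 4). Not NE.
(Avenue, Avenue): Driver A can switch to Highway (7 → 8). Not NE.
(Avenue, Bridge): Driver A can switch to Highway (6 → 9). Not NE.
(Avenue, Tunnel): Driver A gets 11, best alternative 5; Driver B gets 10, best alternative 4. No profitable deviation — NE.
(Avenue, Backroad): Driver A can switch to Tunnel (4 → 5). Not NE.
(Bridge, Avenue): Driver A gets 11, best alternative 10; Driver B gets 10, best alternative 4. No profitable deviation — NE.
(Bridge, Bridge): Driver A can switch to Highway (1 → 9). Not NE.
(Backroad, Backroad): Driver A gets 8, best alternative 5; Driver B gets 8, best alternative 6. No profitable deviation — NE.
(The remaining 9 profiles each have a profitable deviation by the same check.)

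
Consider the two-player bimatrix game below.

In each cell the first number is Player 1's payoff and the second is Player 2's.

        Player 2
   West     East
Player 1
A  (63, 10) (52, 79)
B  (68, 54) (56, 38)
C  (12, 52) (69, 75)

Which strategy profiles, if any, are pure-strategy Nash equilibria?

The pure Nash equilibria are (B, West); (C, East).

Player 1 against West: payoffs 63, 68, 12 → best response B.
Player 1 against East: payoffs 52, 56, 69 → best response C.
Player 2 against A: payoffs 10, 79 → best response East.
Player 2 against B: payoffs 54, 38 → best response West.
Player 2 against C: payoffs 52, 75 → best response East.
Mutual best responses: (B, West); (C, East).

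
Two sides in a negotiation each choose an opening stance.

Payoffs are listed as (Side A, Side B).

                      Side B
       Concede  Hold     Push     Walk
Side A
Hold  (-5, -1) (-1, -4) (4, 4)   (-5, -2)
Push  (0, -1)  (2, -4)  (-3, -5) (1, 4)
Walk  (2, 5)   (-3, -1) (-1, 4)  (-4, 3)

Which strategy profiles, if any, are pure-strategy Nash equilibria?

(Hold, Concede): Side A can switch to Push (-5 → 0). Not NE.
(Hold, Hold): Side A can switch to Push (-1 → 2). Not NE.
(Hold, Push): Side A gets 4, best alternative -1; Side B gets 4, best alternative -1. No profitable deviation — NE.
(Hold, Walk): Side A can switch to Push (-5 → 1). Not NE.
(Push, Concede): Side A can switch to Walk (0 → 2). Not NE.
(Push, Hold): Side B can switch to Concede (-4 → -1). Not NE.
(Push, Push): Side A can switch to Hold (-3 → 4). Not NE.
(Push, Walk): Side A gets 1, best alternative -4; Side B gets 4, best alternative -1. No profitable deviation — NE.
(Walk, Concede): Side A gets 2, best alternative 0; Side B gets 5, best alternative 4. No profitable deviation — NE.
(Walk, Hold): Side A can switch to Hold (-3 → -1). Not NE.
(Walk, Push): Side A can switch to Hold (-1 → 4). Not NE.
(Walk, Walk): Side A can switch to Push (-4 → 1). Not NE.

(Hold, Push); (Push, Walk); (Walk, Concede)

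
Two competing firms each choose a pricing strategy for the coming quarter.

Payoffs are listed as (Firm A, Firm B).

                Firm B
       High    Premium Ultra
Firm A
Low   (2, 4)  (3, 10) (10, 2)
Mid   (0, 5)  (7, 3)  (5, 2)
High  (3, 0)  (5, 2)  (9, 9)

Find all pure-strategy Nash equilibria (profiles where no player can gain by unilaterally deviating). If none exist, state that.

Firm A against High: payoffs 2, 0, 3 → best response High.
Firm A against Premium: payoffs 3, 7, 5 → best response Mid.
Firm A against Ultra: payoffs 10, 5, 9 → best response Low.
Firm B against Low: payoffs 4, 10, 2 → best response Premium.
Firm B against Mid: payoffs 5, 3, 2 → best response High.
Firm B against High: payoffs 0, 2, 9 → best response Ultra.
No profile is a mutual best response for all players.

This game has no pure Nash equilibrium.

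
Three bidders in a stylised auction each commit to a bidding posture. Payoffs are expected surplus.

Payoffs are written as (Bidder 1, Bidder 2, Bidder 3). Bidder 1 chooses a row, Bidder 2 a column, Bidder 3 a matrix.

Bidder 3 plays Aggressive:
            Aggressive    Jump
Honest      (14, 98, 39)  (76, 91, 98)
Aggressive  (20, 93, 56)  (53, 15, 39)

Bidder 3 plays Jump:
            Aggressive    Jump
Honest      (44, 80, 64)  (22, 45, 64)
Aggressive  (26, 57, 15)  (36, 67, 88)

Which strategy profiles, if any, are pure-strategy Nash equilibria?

Pure-strategy Nash equilibria: (Honest, Aggressive, Jump); (Aggressive, Aggressive, Aggressive); (Aggressive, Jump, Jump)

(Honest, Aggressive, Aggressive): Bidder 1 can switch to Aggressive (14 → 20). Not NE.
(Honest, Aggressive, Jump): Bidder 1 gets 44, best alternative 26; Bidder 2 gets 80, best alternative 45; Bidder 3 gets 64, best alternative 39. No profitable deviation — NE.
(Honest, Jump, Aggressive): Bidder 2 can switch to Aggressive (91 → 98). Not NE.
(Honest, Jump, Jump): Bidder 1 can switch to Aggressive (22 → 36). Not NE.
(Aggressive, Aggressive, Aggressive): Bidder 1 gets 20, best alternative 14; Bidder 2 gets 93, best alternative 15; Bidder 3 gets 56, best alternative 15. No profitable deviation — NE.
(Aggressive, Aggressive, Jump): Bidder 1 can switch to Honest (26 → 44). Not NE.
(Aggressive, Jump, Aggressive): Bidder 1 can switch to Honest (53 → 76). Not NE.
(Aggressive, Jump, Jump): Bidder 1 gets 36, best alternative 22; Bidder 2 gets 67, best alternative 57; Bidder 3 gets 88, best alternative 39. No profitable deviation — NE.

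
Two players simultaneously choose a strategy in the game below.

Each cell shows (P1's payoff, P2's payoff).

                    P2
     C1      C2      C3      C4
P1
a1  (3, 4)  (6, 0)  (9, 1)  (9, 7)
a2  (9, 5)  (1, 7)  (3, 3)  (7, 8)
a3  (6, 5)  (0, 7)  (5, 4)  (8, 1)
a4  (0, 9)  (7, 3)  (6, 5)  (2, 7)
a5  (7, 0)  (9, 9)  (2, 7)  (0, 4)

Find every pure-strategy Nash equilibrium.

(a1, C4) and (a5, C2)

P1 against C1: payoffs 3, 9, 6, 0, 7 → best response a2.
P1 against C2: payoffs 6, 1, 0, 7, 9 → best response a5.
P1 against C3: payoffs 9, 3, 5, 6, 2 → best response a1.
P1 against C4: payoffs 9, 7, 8, 2, 0 → best response a1.
P2 against a1: payoffs 4, 0, 1, 7 → best response C4.
P2 against a2: payoffs 5, 7, 3, 8 → best response C4.
P2 against a3: payoffs 5, 7, 4, 1 → best response C2.
P2 against a4: payoffs 9, 3, 5, 7 → best response C1.
P2 against a5: payoffs 0, 9, 7, 4 → best response C2.
Mutual best responses: (a1, C4); (a5, C2).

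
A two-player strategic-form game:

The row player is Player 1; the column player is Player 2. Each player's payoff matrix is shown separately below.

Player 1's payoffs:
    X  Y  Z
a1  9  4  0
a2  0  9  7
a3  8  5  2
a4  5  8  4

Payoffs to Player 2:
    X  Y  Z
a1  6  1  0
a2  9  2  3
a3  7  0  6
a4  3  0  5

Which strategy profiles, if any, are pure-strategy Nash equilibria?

The unique pure-strategy Nash equilibrium is (a1, X).

For each strategy profile, look for a profitable unilateral deviation.
(a1, X): Player 1 gets 9, best alternative 8; Player 2 gets 6, best alternative 1. No profitable deviation — NE.
(a1, Y): Player 1 can switch to a2 (4 → 9). Not NE.
(a1, Z): Player 1 can switch to a2 (0 → 7). Not NE.
(a2, X): Player 1 can switch to a1 (0 → 9). Not NE.
(a2, Y): Player 2 can switch to X (2 → 9). Not NE.
(a2, Z): Player 2 can switch to X (3 → 9). Not NE.
(a3, X): Player 1 can switch to a1 (8 → 9). Not NE.
(a3, Y): Player 1 can switch to a2 (5 → 9). Not NE.
(a3, Z): Player 1 can switch to a2 (2 → 7). Not NE.
(a4, X): Player 1 can switch to a1 (5 → 9). Not NE.
(a4, Y): Player 1 can switch to a2 (8 → 9). Not NE.
(a4, Z): Player 1 can switch to a2 (4 → 7). Not NE.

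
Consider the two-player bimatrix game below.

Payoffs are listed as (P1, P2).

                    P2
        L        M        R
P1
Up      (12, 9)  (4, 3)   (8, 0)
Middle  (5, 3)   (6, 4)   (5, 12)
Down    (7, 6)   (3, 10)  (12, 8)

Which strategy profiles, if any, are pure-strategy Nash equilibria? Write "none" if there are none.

(Up, L)

P1 against L: payoffs 12, 5, 7 → best response Up.
P1 against M: payoffs 4, 6, 3 → best response Middle.
P1 against R: payoffs 8, 5, 12 → best response Down.
P2 against Up: payoffs 9, 3, 0 → best response L.
P2 against Middle: payoffs 3, 4, 12 → best response R.
P2 against Down: payoffs 6, 10, 8 → best response M.
Mutual best responses: (Up, L).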